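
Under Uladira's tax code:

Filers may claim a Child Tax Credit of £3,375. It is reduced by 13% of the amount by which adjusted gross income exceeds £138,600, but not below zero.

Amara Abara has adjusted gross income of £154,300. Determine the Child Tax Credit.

Child Tax Credit: 13% of the £15,700 excess over £138,600 is £2,041; credit = £3,375 − £2,041 = £1,334.

£1,334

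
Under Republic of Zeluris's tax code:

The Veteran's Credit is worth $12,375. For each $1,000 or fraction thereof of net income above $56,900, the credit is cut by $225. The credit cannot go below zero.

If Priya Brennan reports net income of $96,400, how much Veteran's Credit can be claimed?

Veteran's Credit: income exceeds $56,900 by $39,500, which is 40 full-or-partial $1,000 increments; reduction = 40 × $225 = $9,000, leaving $3,375.

$3,375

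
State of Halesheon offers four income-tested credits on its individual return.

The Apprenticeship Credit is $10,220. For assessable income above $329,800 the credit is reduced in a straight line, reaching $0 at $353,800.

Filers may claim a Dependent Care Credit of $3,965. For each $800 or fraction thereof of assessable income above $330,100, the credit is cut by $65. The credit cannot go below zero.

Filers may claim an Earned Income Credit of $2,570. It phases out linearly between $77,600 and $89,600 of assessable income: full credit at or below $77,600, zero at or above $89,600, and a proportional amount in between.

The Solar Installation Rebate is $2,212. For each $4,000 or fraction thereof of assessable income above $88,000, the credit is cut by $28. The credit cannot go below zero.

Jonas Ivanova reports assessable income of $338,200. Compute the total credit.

$10,341

Apprenticeship Credit: $338,200 is $8,400 into a $24,000 phase-out range, leaving 15,600/24,000 of the credit: $10,220 × 15,600/24,000 = $6,643.
Dependent Care Credit: income exceeds $330,100 by $8,100, which is 11 full-or-partial $800 increments; reduction = 11 × $65 = $715, leaving $3,250.
Earned Income Credit: $338,200 is at or above $89,600, so the credit is $0.
Solar Installation Rebate: income exceeds $88,000 by $250,200, which is 63 full-or-partial $4,000 increments; reduction = 63 × $28 = $1,764, leaving $448.
Total: $6,643 + $3,250 + $0 + $448 = $10,341.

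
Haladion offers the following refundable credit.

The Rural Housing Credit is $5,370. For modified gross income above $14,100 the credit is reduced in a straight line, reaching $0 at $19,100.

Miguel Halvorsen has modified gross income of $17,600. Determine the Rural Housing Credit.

Rural Housing Credit: $17,600 is $3,500 into a $5,000 phase-out range, leaving 1,500/5,000 of the credit: $5,370 × 1,500/5,000 = $1,611.

$1,611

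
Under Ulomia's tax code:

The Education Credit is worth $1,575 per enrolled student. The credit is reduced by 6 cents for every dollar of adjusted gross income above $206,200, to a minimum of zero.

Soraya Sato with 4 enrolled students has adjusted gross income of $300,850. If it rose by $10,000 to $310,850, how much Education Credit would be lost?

At $300,850 — base = 4 × $1,575 = $6,300. 6% of the $94,650 excess over $206,200 is $5,679; credit = $6,300 − $5,679 = $621.
At $310,850 — base = 4 × $1,575 = $6,300. 6% of the $104,650 excess over $206,200 is $6,279; credit = $6,300 − $6,279 = $21.
Lost: $621 − $21 = $600.

$600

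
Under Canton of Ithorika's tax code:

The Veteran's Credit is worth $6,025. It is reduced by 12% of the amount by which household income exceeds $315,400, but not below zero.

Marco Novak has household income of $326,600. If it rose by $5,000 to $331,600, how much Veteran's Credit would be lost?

$600

At $326,600 — 12% of the $11,200 excess over $315,400 is $1,344; credit = $6,025 − $1,344 = $4,681.
At $331,600 — 12% of the $16,200 excess over $315,400 is $1,944; credit = $6,025 − $1,944 = $4,081.
Lost: $4,681 − $4,081 = $600.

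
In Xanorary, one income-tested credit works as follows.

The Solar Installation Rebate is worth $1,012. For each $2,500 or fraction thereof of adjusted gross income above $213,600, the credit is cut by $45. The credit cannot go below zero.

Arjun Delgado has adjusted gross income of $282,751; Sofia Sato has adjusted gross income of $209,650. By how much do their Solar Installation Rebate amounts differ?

$1,012

Arjun ($282,751): Solar Installation Rebate: income exceeds $213,600 by $69,151 → 28 increments × $45 = $1,260 ≥ base, so the credit is $0.
Sofia ($209,650): Solar Installation Rebate: $209,650 is at or below the $213,600 threshold, so the full $1,012 applies.
Difference: |$0 − $1,012| = $1,012.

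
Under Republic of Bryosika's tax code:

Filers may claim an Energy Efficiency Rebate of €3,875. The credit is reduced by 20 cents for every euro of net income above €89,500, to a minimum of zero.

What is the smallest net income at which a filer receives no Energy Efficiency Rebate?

€108,875

The credit falls by 20% of each euro above €89,500, so it reaches zero when the excess is €3,875 / 20% = €19,375: income = €89,500 + €19,375 = €108,875.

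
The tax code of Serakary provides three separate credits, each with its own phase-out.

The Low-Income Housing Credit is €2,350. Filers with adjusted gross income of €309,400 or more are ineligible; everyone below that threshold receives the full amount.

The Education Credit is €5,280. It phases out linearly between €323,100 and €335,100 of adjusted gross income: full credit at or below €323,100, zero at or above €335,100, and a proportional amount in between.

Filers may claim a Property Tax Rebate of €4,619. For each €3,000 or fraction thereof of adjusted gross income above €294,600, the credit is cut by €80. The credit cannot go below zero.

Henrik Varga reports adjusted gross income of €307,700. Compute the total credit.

€11,849

Low-Income Housing Credit: €307,700 is below the €309,400 cutoff, so the full €2,350 applies.
Education Credit: €307,700 is at or below the €323,100 threshold, so the full €5,280 applies.
Property Tax Rebate: income exceeds €294,600 by €13,100, which is 5 full-or-partial €3,000 increments; reduction = 5 × €80 = €400, leaving €4,219.
Total: €2,350 + €5,280 + €4,219 = €11,849.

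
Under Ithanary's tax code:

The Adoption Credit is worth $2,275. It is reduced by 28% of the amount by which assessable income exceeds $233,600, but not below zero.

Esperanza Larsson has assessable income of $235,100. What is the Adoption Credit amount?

Adoption Credit: 28% of the $1,500 excess over $233,600 is $420; credit = $2,275 − $420 = $1,855.

$1,855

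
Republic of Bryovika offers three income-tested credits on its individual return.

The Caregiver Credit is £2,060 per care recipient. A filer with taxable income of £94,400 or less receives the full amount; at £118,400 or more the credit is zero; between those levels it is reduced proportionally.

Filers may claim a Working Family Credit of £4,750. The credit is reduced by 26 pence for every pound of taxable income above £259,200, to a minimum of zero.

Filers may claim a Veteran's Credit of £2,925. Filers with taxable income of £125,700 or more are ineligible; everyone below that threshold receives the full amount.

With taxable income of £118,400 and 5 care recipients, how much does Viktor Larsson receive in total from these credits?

£7,675

Caregiver Credit: base = 5 × £2,060 = £10,300. £118,400 is at or above £118,400, so the credit is £0.
Working Family Credit: £118,400 is at or below the £259,200 threshold, so the full £4,750 applies.
Veteran's Credit: £118,400 is below the £125,700 cutoff, so the full £2,925 applies.
Total: £0 + £4,750 + £2,925 = £7,675.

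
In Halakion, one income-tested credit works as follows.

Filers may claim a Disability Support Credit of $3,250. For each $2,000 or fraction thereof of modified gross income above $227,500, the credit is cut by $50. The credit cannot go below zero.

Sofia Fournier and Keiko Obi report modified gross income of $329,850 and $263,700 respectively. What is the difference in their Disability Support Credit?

$1,650

Sofia ($329,850): Disability Support Credit: income exceeds $227,500 by $102,350, which is 52 full-or-partial $2,000 increments; reduction = 52 × $50 = $2,600, leaving $650.
Keiko ($263,700): Disability Support Credit: income exceeds $227,500 by $36,200, which is 19 full-or-partial $2,000 increments; reduction = 19 × $50 = $950, leaving $2,300.
Difference: |$650 − $2,300| = $1,650.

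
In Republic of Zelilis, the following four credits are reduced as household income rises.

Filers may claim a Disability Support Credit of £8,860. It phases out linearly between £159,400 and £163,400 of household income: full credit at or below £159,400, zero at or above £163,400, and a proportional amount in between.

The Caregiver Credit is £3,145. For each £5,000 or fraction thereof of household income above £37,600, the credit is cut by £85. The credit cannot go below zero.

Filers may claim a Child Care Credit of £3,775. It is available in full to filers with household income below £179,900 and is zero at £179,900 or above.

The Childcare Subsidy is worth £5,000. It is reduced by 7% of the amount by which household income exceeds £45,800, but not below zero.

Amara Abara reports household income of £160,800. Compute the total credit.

Disability Support Credit: £160,800 is £1,400 into a £4,000 phase-out range, leaving 2,600/4,000 of the credit: £8,860 × 2,600/4,000 = £5,759.
Caregiver Credit: income exceeds £37,600 by £123,200, which is 25 full-or-partial £5,000 increments; reduction = 25 × £85 = £2,125, leaving £1,020.
Child Care Credit: £160,800 is below the £179,900 cutoff, so the full £3,775 applies.
Childcare Subsidy: 7% of the £115,000 excess over £45,800 is £8,050 ≥ base, so the credit is £0.
Total: £5,759 + £1,020 + £3,775 + £0 = £10,554.

£10,554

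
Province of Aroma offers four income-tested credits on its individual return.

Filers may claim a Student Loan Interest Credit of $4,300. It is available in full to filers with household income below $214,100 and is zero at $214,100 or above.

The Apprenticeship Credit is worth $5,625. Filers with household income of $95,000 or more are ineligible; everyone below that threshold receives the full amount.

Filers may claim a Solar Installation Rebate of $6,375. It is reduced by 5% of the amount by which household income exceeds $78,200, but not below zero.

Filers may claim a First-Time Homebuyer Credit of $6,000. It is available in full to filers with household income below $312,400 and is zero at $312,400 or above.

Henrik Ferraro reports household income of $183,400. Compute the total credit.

Student Loan Interest Credit: $183,400 is below the $214,100 cutoff, so the full $4,300 applies.
Apprenticeship Credit: $183,400 meets or exceeds the $95,000 cutoff, so the credit is $0.
Solar Installation Rebate: 5% of the $105,200 excess over $78,200 is $5,260; credit = $6,375 − $5,260 = $1,115.
First-Time Homebuyer Credit: $183,400 is below the $312,400 cutoff, so the full $6,000 applies.
Total: $4,300 + $0 + $1,115 + $6,000 = $11,415.

$11,415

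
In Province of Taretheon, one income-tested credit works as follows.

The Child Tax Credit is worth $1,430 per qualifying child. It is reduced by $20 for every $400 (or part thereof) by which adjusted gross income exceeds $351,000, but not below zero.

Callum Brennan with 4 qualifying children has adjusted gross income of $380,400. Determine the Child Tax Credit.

$4,240

Child Tax Credit: base = 4 × $1,430 = $5,720. income exceeds $351,000 by $29,400, which is 74 full-or-partial $400 increments; reduction = 74 × $20 = $1,480, leaving $4,240.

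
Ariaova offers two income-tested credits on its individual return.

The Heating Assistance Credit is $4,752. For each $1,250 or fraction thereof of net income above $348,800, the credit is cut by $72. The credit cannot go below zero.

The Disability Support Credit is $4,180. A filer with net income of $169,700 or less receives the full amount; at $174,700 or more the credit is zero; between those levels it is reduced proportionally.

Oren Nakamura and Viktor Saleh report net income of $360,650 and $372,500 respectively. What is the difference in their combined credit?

$648

Oren ($360,650): Heating Assistance Credit: income exceeds $348,800 by $11,850, which is 10 full-or-partial $1,250 increments; reduction = 10 × $72 = $720, leaving $4,032. Disability Support Credit: $360,650 is at or above $174,700, so the credit is $0. total $4,032 + $0 = $4,032
Viktor ($372,500): Heating Assistance Credit: income exceeds $348,800 by $23,700, which is 19 full-or-partial $1,250 increments; reduction = 19 × $72 = $1,368, leaving $3,384. Disability Support Credit: $372,500 is at or above $174,700, so the credit is $0. total $3,384 + $0 = $3,384
Difference: |$4,032 − $3,384| = $648.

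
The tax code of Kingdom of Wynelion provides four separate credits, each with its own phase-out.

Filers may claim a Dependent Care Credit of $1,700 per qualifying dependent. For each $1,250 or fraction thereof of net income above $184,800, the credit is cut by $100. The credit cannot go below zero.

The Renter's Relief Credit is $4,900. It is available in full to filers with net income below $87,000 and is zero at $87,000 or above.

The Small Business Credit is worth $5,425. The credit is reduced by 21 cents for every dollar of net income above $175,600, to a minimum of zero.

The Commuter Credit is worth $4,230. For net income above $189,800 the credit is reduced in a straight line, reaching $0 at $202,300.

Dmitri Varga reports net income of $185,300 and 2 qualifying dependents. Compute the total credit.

$10,918

Dependent Care Credit: base = 2 × $1,700 = $3,400. income exceeds $184,800 by $500, which is 1 full-or-partial $1,250 increment; reduction = 1 × $100 = $100, leaving $3,300.
Renter's Relief Credit: $185,300 meets or exceeds the $87,000 cutoff, so the credit is $0.
Small Business Credit: 21% of the $9,700 excess over $175,600 is $2,037; credit = $5,425 − $2,037 = $3,388.
Commuter Credit: $185,300 is at or below the $189,800 threshold, so the full $4,230 applies.
Total: $3,300 + $0 + $3,388 + $4,230 = $10,918.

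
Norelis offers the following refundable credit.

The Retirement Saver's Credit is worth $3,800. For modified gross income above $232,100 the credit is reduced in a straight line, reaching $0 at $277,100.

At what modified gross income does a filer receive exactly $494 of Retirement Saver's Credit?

$494 is 494/3,800 of the full $3,800, so 3,306/3,800 of the $45,000 range has been used: income = $232,100 + $45,000 × 3,306/3,800 = $271,250.

$271,250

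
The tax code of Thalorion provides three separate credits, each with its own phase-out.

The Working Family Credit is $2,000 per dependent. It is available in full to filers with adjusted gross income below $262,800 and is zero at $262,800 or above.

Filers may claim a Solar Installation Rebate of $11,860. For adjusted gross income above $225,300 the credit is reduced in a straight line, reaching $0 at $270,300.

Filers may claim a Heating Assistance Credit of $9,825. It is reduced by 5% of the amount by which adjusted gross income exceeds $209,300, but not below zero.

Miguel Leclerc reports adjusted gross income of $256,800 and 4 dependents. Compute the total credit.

$19,008

Working Family Credit: base = 4 × $2,000 = $8,000. $256,800 is below the $262,800 cutoff, so the full $8,000 applies.
Solar Installation Rebate: $256,800 is $31,500 into a $45,000 phase-out range, leaving 13,500/45,000 of the credit: $11,860 × 13,500/45,000 = $3,558.
Heating Assistance Credit: 5% of the $47,500 excess over $209,300 is $2,375; credit = $9,825 − $2,375 = $7,450.
Total: $8,000 + $3,558 + $7,450 = $19,008.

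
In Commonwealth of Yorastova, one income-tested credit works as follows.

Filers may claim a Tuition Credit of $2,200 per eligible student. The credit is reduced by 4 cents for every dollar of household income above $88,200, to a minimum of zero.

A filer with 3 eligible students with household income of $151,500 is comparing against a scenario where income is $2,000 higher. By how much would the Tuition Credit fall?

$80

At $151,500 — base = 3 × $2,200 = $6,600. 4% of the $63,300 excess over $88,200 is $2,532; credit = $6,600 − $2,532 = $4,068.
At $153,500 — base = 3 × $2,200 = $6,600. 4% of the $65,300 excess over $88,200 is $2,612; credit = $6,600 − $2,612 = $3,988.
Lost: $4,068 − $3,988 = $80.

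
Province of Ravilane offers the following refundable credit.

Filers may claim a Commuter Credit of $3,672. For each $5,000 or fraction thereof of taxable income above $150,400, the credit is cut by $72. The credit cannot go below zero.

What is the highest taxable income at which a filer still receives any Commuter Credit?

After 50 increments the reduction is 50 × $72 = $3,600, leaving $72; one more increment wipes it out. Increment 50 ends at excess 50 × $5,000 = $250,000, so the highest qualifying income is $150,400 + $250,000 = $400,400.

$400,400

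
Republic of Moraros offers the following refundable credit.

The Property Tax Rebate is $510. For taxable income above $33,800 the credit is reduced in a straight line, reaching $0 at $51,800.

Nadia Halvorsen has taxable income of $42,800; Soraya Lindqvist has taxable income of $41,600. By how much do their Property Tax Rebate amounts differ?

Nadia ($42,800): Property Tax Rebate: $42,800 is $9,000 into a $18,000 phase-out range, leaving 9,000/18,000 of the credit: $510 × 9,000/18,000 = $255.
Soraya ($41,600): Property Tax Rebate: $41,600 is $7,800 into a $18,000 phase-out range, leaving 10,200/18,000 of the credit: $510 × 10,200/18,000 = $289.
Difference: |$255 − $289| = $34.

$34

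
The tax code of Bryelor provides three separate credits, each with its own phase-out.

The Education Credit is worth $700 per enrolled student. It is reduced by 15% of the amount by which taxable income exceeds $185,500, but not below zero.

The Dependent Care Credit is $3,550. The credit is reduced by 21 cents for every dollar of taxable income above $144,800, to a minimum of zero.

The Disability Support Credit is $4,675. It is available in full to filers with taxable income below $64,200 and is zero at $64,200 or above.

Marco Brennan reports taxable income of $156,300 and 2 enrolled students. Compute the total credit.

$2,535

Education Credit: base = 2 × $700 = $1,400. $156,300 is at or below the $185,500 threshold, so the full $1,400 applies.
Dependent Care Credit: 21% of the $11,500 excess over $144,800 is $2,415; credit = $3,550 − $2,415 = $1,135.
Disability Support Credit: $156,300 meets or exceeds the $64,200 cutoff, so the credit is $0.
Total: $1,400 + $1,135 + $0 = $2,535.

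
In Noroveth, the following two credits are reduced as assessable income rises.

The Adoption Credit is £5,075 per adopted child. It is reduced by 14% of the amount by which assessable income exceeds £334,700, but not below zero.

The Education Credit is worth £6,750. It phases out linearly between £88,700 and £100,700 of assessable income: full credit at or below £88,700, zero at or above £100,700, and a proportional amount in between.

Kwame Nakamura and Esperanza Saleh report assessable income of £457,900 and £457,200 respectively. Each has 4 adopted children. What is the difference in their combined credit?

£98

Kwame (£457,900): Adoption Credit: base = 4 × £5,075 = £20,300. 14% of the £123,200 excess over £334,700 is £17,248; credit = £20,300 − £17,248 = £3,052. Education Credit: £457,900 is at or above £100,700, so the credit is £0. total £3,052 + £0 = £3,052
Esperanza (£457,200): Adoption Credit: base = 4 × £5,075 = £20,300. 14% of the £122,500 excess over £334,700 is £17,150; credit = £20,300 − £17,150 = £3,150. Education Credit: £457,200 is at or above £100,700, so the credit is £0. total £3,150 + £0 = £3,150
Difference: |£3,052 − £3,150| = £98.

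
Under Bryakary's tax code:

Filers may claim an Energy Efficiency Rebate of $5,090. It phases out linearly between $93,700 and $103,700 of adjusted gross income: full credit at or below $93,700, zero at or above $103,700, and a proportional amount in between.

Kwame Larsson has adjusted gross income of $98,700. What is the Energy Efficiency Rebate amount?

Energy Efficiency Rebate: $98,700 is $5,000 into a $10,000 phase-out range, leaving 5,000/10,000 of the credit: $5,090 × 5,000/10,000 = $2,545.

$2,545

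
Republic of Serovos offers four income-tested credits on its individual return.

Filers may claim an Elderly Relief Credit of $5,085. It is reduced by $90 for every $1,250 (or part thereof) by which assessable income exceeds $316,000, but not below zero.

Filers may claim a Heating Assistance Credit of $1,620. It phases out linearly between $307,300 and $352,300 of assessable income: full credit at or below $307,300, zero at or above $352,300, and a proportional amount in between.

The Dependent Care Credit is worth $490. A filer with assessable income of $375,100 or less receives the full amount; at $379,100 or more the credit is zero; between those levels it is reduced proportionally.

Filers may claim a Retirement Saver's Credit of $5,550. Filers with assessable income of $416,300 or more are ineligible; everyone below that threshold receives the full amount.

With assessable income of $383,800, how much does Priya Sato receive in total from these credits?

Elderly Relief Credit: income exceeds $316,000 by $67,800, which is 55 full-or-partial $1,250 increments; reduction = 55 × $90 = $4,950, leaving $135.
Heating Assistance Credit: $383,800 is at or above $352,300, so the credit is $0.
Dependent Care Credit: $383,800 is at or above $379,100, so the credit is $0.
Retirement Saver's Credit: $383,800 is below the $416,300 cutoff, so the full $5,550 applies.
Total: $135 + $0 + $0 + $5,550 = $5,685.

$5,685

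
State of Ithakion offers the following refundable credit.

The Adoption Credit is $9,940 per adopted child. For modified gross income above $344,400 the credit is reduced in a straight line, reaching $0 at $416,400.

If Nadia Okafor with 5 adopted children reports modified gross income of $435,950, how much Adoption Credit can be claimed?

Adoption Credit: base = 5 × $9,940 = $49,700. $435,950 is at or above $416,400, so the credit is $0.

$0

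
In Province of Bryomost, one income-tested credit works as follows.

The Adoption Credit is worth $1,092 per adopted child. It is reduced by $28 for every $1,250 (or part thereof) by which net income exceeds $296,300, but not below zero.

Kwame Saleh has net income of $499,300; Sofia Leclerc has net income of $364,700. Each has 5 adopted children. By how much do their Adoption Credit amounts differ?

$3,024

Kwame ($499,300): Adoption Credit: base = 5 × $1,092 = $5,460. income exceeds $296,300 by $203,000, which is 163 full-or-partial $1,250 increments; reduction = 163 × $28 = $4,564, leaving $896.
Sofia ($364,700): Adoption Credit: base = 5 × $1,092 = $5,460. income exceeds $296,300 by $68,400, which is 55 full-or-partial $1,250 increments; reduction = 55 × $28 = $1,540, leaving $3,920.
Difference: |$896 − $3,920| = $3,024.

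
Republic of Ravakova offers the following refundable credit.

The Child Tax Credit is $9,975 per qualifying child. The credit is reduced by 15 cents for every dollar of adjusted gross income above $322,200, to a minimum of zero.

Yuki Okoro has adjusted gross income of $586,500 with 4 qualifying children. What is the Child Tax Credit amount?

$255

Child Tax Credit: base = 4 × $9,975 = $39,900. 15% of the $264,300 excess over $322,200 is $39,645; credit = $39,900 − $39,645 = $255.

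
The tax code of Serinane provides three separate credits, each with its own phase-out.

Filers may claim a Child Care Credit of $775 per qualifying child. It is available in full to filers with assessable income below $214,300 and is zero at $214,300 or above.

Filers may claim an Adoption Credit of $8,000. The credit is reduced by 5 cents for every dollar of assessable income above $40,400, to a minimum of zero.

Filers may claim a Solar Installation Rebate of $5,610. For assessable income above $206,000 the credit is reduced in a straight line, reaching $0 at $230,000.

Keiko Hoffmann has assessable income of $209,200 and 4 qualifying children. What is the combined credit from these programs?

$7,962

Child Care Credit: base = 4 × $775 = $3,100. $209,200 is below the $214,300 cutoff, so the full $3,100 applies.
Adoption Credit: 5% of the $168,800 excess over $40,400 is $8,440 ≥ base, so the credit is $0.
Solar Installation Rebate: $209,200 is $3,200 into a $24,000 phase-out range, leaving 20,800/24,000 of the credit: $5,610 × 20,800/24,000 = $4,862.
Total: $3,100 + $0 + $4,862 = $7,962.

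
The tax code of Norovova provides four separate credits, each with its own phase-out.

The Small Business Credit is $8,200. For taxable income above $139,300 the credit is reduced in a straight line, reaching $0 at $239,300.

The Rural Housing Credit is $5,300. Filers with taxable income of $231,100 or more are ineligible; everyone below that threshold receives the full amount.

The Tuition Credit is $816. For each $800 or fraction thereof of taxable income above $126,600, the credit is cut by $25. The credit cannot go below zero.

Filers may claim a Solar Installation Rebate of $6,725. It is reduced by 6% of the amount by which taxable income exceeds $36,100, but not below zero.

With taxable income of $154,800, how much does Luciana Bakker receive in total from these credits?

$12,229

Small Business Credit: $154,800 is $15,500 into a $100,000 phase-out range, leaving 84,500/100,000 of the credit: $8,200 × 84,500/100,000 = $6,929.
Rural Housing Credit: $154,800 is below the $231,100 cutoff, so the full $5,300 applies.
Tuition Credit: income exceeds $126,600 by $28,200 → 36 increments × $25 = $900 ≥ base, so the credit is $0.
Solar Installation Rebate: 6% of the $118,700 excess over $36,100 is $7,122 ≥ base, so the credit is $0.
Total: $6,929 + $5,300 + $0 + $0 = $12,229.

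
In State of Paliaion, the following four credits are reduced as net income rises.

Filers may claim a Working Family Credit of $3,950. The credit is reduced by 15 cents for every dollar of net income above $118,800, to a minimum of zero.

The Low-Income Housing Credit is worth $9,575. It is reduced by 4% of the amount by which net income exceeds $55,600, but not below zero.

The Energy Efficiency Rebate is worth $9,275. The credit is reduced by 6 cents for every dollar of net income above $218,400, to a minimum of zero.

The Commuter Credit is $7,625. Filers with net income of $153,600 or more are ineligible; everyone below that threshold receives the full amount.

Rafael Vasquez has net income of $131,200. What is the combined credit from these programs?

$25,541

Working Family Credit: 15% of the $12,400 excess over $118,800 is $1,860; credit = $3,950 − $1,860 = $2,090.
Low-Income Housing Credit: 4% of the $75,600 excess over $55,600 is $3,024; credit = $9,575 − $3,024 = $6,551.
Energy Efficiency Rebate: $131,200 is at or below the $218,400 threshold, so the full $9,275 applies.
Commuter Credit: $131,200 is below the $153,600 cutoff, so the full $7,625 applies.
Total: $2,090 + $6,551 + $9,275 + $7,625 = $25,541.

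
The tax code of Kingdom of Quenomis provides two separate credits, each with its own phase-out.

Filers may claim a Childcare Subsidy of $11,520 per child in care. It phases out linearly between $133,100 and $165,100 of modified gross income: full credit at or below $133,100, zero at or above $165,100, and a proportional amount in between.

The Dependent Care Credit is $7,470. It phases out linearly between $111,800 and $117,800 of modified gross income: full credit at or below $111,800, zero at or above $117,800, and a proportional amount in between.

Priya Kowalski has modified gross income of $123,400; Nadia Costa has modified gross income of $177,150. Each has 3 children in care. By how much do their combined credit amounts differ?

$34,560

Priya ($123,400): Childcare Subsidy: base = 3 × $11,520 = $34,560. $123,400 is at or below the $133,100 threshold, so the full $34,560 applies. Dependent Care Credit: $123,400 is at or above $117,800, so the credit is $0. total $34,560 + $0 = $34,560
Nadia ($177,150): Childcare Subsidy: base = 3 × $11,520 = $34,560. $177,150 is at or above $165,100, so the credit is $0. Dependent Care Credit: $177,150 is at or above $117,800, so the credit is $0. total $0 + $0 = $0
Difference: |$34,560 − $0| = $34,560.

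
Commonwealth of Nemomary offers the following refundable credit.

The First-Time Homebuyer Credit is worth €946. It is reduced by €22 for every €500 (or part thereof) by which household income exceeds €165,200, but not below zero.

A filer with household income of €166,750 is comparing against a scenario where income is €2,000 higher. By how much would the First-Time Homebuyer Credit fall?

€88

At €166,750 — income exceeds €165,200 by €1,550, which is 4 full-or-partial €500 increments; reduction = 4 × €22 = €88, leaving €858.
At €168,750 — income exceeds €165,200 by €3,550, which is 8 full-or-partial €500 increments; reduction = 8 × €22 = €176, leaving €770.
Lost: €858 − €770 = €88.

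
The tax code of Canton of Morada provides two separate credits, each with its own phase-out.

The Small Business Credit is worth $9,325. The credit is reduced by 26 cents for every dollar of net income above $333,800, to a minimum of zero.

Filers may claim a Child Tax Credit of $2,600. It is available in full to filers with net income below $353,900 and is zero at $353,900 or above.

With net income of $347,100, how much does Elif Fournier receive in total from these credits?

Small Business Credit: 26% of the $13,300 excess over $333,800 is $3,458; credit = $9,325 − $3,458 = $5,867.
Child Tax Credit: $347,100 is below the $353,900 cutoff, so the full $2,600 applies.
Total: $5,867 + $2,600 = $8,467.

$8,467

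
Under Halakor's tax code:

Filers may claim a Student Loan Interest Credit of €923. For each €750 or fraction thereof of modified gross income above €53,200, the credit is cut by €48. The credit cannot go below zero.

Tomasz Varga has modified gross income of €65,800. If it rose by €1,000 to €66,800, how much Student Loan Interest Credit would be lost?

At €65,800 — income exceeds €53,200 by €12,600, which is 17 full-or-partial €750 increments; reduction = 17 × €48 = €816, leaving €107.
At €66,800 — income exceeds €53,200 by €13,600, which is 19 full-or-partial €750 increments; reduction = 19 × €48 = €912, leaving €11.
Lost: €107 − €11 = €96.

€96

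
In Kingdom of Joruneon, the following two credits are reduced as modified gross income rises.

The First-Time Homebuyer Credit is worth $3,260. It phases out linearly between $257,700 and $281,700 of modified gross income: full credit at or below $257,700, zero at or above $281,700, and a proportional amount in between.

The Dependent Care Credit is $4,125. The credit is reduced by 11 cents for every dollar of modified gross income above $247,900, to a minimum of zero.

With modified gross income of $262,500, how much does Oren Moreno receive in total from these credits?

First-Time Homebuyer Credit: $262,500 is $4,800 into a $24,000 phase-out range, leaving 19,200/24,000 of the credit: $3,260 × 19,200/24,000 = $2,608.
Dependent Care Credit: 11% of the $14,600 excess over $247,900 is $1,606; credit = $4,125 − $1,606 = $2,519.
Total: $2,608 + $2,519 = $5,127.

$5,127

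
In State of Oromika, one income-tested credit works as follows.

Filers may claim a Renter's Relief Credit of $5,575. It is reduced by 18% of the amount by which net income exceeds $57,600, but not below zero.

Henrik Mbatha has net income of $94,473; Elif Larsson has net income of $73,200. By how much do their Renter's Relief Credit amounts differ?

Henrik ($94,473): Renter's Relief Credit: 18% of the $36,873 excess over $57,600 is $6,637.14 ≥ base, so the credit is $0.
Elif ($73,200): Renter's Relief Credit: 18% of the $15,600 excess over $57,600 is $2,808; credit = $5,575 − $2,808 = $2,767.
Difference: |$0 − $2,767| = $2,767.

$2,767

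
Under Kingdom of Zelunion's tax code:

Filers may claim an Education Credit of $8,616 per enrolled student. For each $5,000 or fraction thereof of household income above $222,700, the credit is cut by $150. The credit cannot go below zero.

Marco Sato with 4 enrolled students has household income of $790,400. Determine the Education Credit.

Education Credit: base = 4 × $8,616 = $34,464. income exceeds $222,700 by $567,700, which is 114 full-or-partial $5,000 increments; reduction = 114 × $150 = $17,100, leaving $17,364.

$17,364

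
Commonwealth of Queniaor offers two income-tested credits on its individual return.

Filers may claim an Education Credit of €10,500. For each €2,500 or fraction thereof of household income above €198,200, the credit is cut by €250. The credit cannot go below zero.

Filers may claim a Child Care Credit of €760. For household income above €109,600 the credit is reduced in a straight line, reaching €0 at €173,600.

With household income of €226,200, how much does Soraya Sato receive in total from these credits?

Education Credit: income exceeds €198,200 by €28,000, which is 12 full-or-partial €2,500 increments; reduction = 12 × €250 = €3,000, leaving €7,500.
Child Care Credit: €226,200 is at or above €173,600, so the credit is €0.
Total: €7,500 + €0 = €7,500.

€7,500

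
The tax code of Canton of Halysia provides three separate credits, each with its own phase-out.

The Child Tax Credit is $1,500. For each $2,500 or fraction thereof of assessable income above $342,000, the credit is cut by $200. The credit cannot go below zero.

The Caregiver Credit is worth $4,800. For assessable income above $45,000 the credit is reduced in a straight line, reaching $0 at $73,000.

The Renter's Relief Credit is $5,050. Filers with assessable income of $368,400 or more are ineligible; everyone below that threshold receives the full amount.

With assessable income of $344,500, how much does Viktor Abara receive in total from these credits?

Child Tax Credit: income exceeds $342,000 by $2,500, which is 1 full-or-partial $2,500 increment; reduction = 1 × $200 = $200, leaving $1,300.
Caregiver Credit: $344,500 is at or above $73,000, so the credit is $0.
Renter's Relief Credit: $344,500 is below the $368,400 cutoff, so the full $5,050 applies.
Total: $1,300 + $0 + $5,050 = $6,350.

$6,350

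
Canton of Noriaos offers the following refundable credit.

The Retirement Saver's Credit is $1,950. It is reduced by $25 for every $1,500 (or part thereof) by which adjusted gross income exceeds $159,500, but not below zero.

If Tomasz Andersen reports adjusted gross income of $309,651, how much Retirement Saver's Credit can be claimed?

$0

Retirement Saver's Credit: income exceeds $159,500 by $150,151 → 101 increments × $25 = $2,525 ≥ base, so the credit is $0.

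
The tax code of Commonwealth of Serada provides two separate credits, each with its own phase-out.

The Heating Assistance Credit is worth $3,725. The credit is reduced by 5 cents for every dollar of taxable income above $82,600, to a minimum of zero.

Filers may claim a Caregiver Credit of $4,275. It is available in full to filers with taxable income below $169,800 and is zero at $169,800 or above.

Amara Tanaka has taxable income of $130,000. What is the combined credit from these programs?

Heating Assistance Credit: 5% of the $47,400 excess over $82,600 is $2,370; credit = $3,725 − $2,370 = $1,355.
Caregiver Credit: $130,000 is below the $169,800 cutoff, so the full $4,275 applies.
Total: $1,355 + $4,275 = $5,630.

$5,630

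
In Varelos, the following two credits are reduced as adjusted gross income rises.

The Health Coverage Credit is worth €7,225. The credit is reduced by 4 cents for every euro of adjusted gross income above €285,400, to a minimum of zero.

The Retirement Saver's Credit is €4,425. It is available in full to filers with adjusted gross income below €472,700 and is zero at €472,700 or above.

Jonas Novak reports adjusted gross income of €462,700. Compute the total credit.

€4,558

Health Coverage Credit: 4% of the €177,300 excess over €285,400 is €7,092; credit = €7,225 − €7,092 = €133.
Retirement Saver's Credit: €462,700 is below the €472,700 cutoff, so the full €4,425 applies.
Total: €133 + €4,425 = €4,558.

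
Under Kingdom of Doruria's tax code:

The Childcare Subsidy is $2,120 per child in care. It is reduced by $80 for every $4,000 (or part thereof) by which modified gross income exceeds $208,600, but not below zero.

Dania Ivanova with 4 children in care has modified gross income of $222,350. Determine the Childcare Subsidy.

Childcare Subsidy: base = 4 × $2,120 = $8,480. income exceeds $208,600 by $13,750, which is 4 full-or-partial $4,000 increments; reduction = 4 × $80 = $320, leaving $8,160.

$8,160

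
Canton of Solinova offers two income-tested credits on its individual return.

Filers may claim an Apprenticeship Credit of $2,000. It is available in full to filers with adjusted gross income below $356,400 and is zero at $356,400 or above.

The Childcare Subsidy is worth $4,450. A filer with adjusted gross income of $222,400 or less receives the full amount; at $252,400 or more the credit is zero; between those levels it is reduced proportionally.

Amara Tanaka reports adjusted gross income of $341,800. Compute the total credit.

$2,000

Apprenticeship Credit: $341,800 is below the $356,400 cutoff, so the full $2,000 applies.
Childcare Subsidy: $341,800 is at or above $252,400, so the credit is $0.
Total: $2,000 + $0 = $2,000.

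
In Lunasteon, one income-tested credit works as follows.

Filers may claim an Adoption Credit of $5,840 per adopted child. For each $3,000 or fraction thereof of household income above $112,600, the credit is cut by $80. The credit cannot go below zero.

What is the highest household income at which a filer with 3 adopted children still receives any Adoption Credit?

Full credit = 3 × $5,840 = $17,520.
After 218 increments the reduction is 218 × $80 = $17,440, leaving $80; one more increment wipes it out. Increment 218 ends at excess 218 × $3,000 = $654,000, so the highest qualifying income is $112,600 + $654,000 = $766,600.

$766,600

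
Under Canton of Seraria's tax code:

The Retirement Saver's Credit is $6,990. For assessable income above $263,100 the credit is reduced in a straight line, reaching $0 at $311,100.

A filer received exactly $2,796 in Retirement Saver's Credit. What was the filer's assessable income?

$2,796 is 2,796/6,990 of the full $6,990, so 4,194/6,990 of the $48,000 range has been used: income = $263,100 + $48,000 × 4,194/6,990 = $291,900.

$291,900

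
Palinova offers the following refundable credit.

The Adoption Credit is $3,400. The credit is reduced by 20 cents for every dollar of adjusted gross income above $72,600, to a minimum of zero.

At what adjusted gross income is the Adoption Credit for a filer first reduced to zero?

$89,600

The credit falls by 20% of each dollar above $72,600, so it reaches zero when the excess is $3,400 / 20% = $17,000: income = $72,600 + $17,000 = $89,600.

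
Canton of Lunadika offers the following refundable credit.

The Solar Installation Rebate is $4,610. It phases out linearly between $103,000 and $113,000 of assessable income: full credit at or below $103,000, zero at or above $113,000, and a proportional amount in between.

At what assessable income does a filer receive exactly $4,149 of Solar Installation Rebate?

$4,149 is 4,149/4,610 of the full $4,610, so 461/4,610 of the $10,000 range has been used: income = $103,000 + $10,000 × 461/4,610 = $104,000.

$104,000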